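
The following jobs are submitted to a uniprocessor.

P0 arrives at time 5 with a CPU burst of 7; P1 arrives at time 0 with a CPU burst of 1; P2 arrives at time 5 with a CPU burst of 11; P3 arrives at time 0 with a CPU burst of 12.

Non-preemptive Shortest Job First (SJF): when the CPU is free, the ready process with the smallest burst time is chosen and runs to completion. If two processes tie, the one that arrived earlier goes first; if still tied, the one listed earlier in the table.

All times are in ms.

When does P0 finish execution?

Schedule: | P1 0-1 | P3 1-13 | P0 13-20 | P2 20-31 |
Completion: P0=20  P1=1  P2=31  P3=13
Turnaround (C−A): P0=15  P1=1  P2=26  P3=13

20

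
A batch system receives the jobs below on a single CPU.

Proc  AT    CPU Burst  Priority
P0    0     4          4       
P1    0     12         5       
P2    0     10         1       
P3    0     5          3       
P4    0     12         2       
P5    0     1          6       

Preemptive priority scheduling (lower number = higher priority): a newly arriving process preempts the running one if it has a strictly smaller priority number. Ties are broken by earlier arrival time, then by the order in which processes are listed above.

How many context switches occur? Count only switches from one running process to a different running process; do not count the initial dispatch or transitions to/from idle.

5

Timeline: | P2 0-10 | P4 10-22 | P3 22-27 | P0 27-31 | P1 31-43 | P5 43-44 |
Completion: P0=31  P1=43  P2=10  P3=27  P4=22  P5=44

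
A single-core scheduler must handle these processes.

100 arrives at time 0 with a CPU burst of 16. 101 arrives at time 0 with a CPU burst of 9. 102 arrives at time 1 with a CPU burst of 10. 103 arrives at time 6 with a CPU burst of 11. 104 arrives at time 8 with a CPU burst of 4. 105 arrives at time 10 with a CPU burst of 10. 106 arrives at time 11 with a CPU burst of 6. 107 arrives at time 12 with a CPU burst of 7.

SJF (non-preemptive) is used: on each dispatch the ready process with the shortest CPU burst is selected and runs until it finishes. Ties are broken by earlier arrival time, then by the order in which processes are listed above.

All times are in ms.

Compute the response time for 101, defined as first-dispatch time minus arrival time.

0

Gantt: | 101 0-9 | 104 9-13 | 106 13-19 | 107 19-26 | 102 26-36 | 105 36-46 | 103 46-57 | 100 57-73 |
Completion: 100=73  101=9  102=36  103=57  104=13  105=46  106=19  107=26
Response(101) = first start − arrival = 0 − 0 = 0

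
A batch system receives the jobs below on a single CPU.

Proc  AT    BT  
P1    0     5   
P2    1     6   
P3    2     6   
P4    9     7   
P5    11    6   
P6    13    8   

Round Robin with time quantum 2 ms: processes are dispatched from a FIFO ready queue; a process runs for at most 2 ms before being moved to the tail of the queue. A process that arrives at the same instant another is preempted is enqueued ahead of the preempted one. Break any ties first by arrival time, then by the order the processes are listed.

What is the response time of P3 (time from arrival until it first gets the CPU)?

Timeline: | P1 0-2 | P2 2-4 | P3 4-6 | P1 6-8 | P2 8-10 | P3 10-12 | P1 12-13 | P4 13-15 | P2 15-17 | P5 17-19 | P3 19-21 | P6 21-23 | P4 23-25 | P5 25-27 | P6 27-29 | P4 29-31 | P5 31-33 | P6 33-35 | P4 35-36 | P6 36-38 |
Completion: P1=13  P2=17  P3=21  P4=36  P5=33  P6=38
Response(P3) = first start − arrival = 4 − 2 = 2

2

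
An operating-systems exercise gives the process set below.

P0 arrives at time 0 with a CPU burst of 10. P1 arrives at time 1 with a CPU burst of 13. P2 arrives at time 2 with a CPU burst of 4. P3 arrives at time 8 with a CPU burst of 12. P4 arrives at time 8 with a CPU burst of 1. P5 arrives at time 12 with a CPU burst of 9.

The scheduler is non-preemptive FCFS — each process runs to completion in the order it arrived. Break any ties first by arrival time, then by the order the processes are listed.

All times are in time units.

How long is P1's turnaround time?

Schedule: | P0 0-10 | P1 10-23 | P2 23-27 | P3 27-39 | P4 39-40 | P5 40-49 |
Completion: P0=10  P1=23  P2=27  P3=39  P4=40  P5=49
Turnaround (C−A): P0=10  P1=22  P2=25  P3=31  P4=32  P5=37
Turnaround(P1) = completion − arrival = 23 − 1 = 22

22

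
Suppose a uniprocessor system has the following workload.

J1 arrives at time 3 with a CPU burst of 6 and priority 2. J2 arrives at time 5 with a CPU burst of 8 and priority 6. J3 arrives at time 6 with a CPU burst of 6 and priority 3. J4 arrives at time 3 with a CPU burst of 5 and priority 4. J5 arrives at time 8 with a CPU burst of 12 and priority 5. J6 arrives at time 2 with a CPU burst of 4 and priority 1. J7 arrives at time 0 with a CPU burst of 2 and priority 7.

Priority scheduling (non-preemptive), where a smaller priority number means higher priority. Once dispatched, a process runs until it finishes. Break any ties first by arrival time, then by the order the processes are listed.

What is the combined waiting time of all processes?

Schedule: | J7 0-2 | J6 2-6 | J1 6-12 | J3 12-18 | J4 18-23 | J5 23-35 | J2 35-43 |
Completion: J1=12  J2=43  J3=18  J4=23  J5=35  J6=6  J7=2
Waiting = turnaround − burst: J1=3, J2=30, J3=6, J4=15, J5=15, J6=0, J7=0
Total waiting = 3 + 30 + 6 + 15 + 15 + 0 + 0 = 69

69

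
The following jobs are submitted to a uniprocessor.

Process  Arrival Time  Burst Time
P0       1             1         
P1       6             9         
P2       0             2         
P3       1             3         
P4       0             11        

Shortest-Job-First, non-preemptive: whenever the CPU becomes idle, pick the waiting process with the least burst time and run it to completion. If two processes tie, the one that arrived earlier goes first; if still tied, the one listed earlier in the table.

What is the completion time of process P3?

Schedule: | P2 0-2 | P0 2-3 | P3 3-6 | P1 6-15 | P4 15-26 |
Completion: P0=3  P1=15  P2=2  P3=6  P4=26
Turnaround (C−A): P0=2  P1=9  P2=2  P3=5  P4=26

6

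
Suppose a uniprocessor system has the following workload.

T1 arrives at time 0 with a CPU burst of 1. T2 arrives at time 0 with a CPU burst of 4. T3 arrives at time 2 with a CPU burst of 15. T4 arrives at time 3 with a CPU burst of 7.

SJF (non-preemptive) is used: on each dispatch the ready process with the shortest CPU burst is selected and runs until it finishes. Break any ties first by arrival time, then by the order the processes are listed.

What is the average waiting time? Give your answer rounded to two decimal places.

Gantt: | T1 0-1 | T2 1-5 | T4 5-12 | T3 12-27 |
Completion: T1=1  T2=5  T3=27  T4=12
Waiting times: T1=0, T2=1, T3=10, T4=2
Average waiting = (0+1+10+2) / 4 = 13/4 = 3.25

3.25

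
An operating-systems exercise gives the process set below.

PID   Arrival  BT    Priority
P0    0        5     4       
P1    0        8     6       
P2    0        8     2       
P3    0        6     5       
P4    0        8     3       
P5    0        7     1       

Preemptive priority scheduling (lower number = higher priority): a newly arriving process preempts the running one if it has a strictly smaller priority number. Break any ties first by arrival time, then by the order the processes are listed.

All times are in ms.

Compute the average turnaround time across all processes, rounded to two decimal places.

Timeline: | P5 0-7 | P2 7-15 | P4 15-23 | P0 23-28 | P3 28-34 | P1 34-42 |
Completion: P0=28  P1=42  P2=15  P3=34  P4=23  P5=7
Turnaround (C−A): P0=28  P1=42  P2=15  P3=34  P4=23  P5=7
Turnaround times: P0=28, P1=42, P2=15, P3=34, P4=23, P5=7
Average turnaround = (28+42+15+34+23+7) / 6 = 149/6 = 24.83

24.83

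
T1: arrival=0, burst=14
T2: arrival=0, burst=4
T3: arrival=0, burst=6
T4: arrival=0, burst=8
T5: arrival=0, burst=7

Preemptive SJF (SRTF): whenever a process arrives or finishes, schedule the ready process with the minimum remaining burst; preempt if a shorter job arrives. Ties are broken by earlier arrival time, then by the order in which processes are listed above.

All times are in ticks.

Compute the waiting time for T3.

Schedule: | T2 0-4 | T3 4-10 | T5 10-17 | T4 17-25 | T1 25-39 |
Completion: T1=39  T2=4  T3=10  T4=25  T5=17
Turnaround (C−A): T1=39  T2=4  T3=10  T4=25  T5=17
Waiting(T3) = turnaround − burst = 10 − 6 = 4

4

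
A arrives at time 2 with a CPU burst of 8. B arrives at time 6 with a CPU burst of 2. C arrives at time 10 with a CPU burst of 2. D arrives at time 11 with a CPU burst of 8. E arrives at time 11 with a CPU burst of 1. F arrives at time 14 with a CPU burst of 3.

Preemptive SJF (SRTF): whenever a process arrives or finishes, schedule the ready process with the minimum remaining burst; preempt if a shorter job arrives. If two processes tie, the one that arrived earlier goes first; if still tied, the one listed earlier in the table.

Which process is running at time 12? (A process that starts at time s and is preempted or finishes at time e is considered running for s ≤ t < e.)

E

Schedule: | idle 0-2 | A 2-6 | B 6-8 | A 8-12 | E 12-13 | C 13-15 | F 15-18 | D 18-26 |
Completion: A=12  B=8  C=15  D=26  E=13  F=18
Turnaround (C−A): A=10  B=2  C=5  D=15  E=2  F=4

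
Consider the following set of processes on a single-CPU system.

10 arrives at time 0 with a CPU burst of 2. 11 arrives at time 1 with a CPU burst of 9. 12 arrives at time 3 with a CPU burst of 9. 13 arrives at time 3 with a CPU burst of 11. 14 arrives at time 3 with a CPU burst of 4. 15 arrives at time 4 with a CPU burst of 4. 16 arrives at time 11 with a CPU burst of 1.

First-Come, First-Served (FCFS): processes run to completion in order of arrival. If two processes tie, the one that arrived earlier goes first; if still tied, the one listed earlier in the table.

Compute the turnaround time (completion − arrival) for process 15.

35

Timeline: | 10 0-2 | 11 2-11 | 12 11-20 | 13 20-31 | 14 31-35 | 15 35-39 | 16 39-40 |
Completion: 10=2  11=11  12=20  13=31  14=35  15=39  16=40
Turnaround(15) = completion − arrival = 39 − 4 = 35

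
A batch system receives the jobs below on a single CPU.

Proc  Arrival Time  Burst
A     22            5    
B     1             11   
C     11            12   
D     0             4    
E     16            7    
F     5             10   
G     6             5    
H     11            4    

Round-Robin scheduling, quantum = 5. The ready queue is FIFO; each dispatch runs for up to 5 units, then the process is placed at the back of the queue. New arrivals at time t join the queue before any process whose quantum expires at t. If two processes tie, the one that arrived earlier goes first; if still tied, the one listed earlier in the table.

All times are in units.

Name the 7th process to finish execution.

E

Schedule: | D 0-4 | B 4-9 | F 9-14 | G 14-19 | B 19-24 | C 24-29 | H 29-33 | F 33-38 | E 38-43 | A 43-48 | B 48-49 | C 49-54 | E 54-56 | C 56-58 |
Completion: A=48  B=49  C=58  D=4  E=56  F=38  G=19  H=33
Turnaround (C−A): A=26  B=48  C=47  D=4  E=40  F=33  G=13  H=22
Finish order: D → G → H → F → A → B → E → C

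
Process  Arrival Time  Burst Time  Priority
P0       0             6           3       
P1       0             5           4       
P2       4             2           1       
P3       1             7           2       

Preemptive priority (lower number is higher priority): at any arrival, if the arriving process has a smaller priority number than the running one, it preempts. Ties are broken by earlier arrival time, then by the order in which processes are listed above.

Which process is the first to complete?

Gantt: | P0 0-1 | P3 1-4 | P2 4-6 | P3 6-10 | P0 10-15 | P1 15-20 |
Completion: P0=15  P1=20  P2=6  P3=10
Finish order: P2 → P3 → P0 → P1

P2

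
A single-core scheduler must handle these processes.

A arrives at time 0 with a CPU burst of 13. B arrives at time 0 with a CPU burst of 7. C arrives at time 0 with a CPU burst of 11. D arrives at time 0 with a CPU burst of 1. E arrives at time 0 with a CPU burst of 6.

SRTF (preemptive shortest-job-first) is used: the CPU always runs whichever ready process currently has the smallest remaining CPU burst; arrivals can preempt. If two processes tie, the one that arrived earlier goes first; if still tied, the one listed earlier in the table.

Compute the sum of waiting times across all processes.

Gantt: | D 0-1 | E 1-7 | B 7-14 | C 14-25 | A 25-38 |
Completion: A=38  B=14  C=25  D=1  E=7
Turnaround (C−A): A=38  B=14  C=25  D=1  E=7
Waiting = turnaround − burst: A=25, B=7, C=14, D=0, E=1
Total waiting = 25 + 7 + 14 + 0 + 1 = 47

47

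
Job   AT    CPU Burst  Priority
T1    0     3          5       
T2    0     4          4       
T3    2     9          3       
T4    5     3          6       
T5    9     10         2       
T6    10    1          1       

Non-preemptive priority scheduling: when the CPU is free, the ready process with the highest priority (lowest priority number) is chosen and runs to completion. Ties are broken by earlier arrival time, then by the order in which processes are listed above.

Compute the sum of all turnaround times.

Gantt: | T2 0-4 | T3 4-13 | T6 13-14 | T5 14-24 | T1 24-27 | T4 27-30 |
Completion: T1=27  T2=4  T3=13  T4=30  T5=24  T6=14
Turnaround (C−A): T1=27  T2=4  T3=11  T4=25  T5=15  T6=4
Turnaround = completion − arrival: T1=27, T2=4, T3=11, T4=25, T5=15, T6=4
Total turnaround = 27 + 4 + 11 + 25 + 15 + 4 = 86

86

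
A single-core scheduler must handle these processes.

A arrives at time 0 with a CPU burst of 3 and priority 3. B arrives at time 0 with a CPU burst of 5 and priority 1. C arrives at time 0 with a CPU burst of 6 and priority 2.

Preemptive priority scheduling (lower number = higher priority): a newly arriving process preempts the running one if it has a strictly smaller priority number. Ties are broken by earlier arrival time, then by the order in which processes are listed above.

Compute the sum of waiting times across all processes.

16

Timeline: | B 0-5 | C 5-11 | A 11-14 |
Completion: A=14  B=5  C=11
Waiting = turnaround − burst: A=11, B=0, C=5
Total waiting = 11 + 0 + 5 = 16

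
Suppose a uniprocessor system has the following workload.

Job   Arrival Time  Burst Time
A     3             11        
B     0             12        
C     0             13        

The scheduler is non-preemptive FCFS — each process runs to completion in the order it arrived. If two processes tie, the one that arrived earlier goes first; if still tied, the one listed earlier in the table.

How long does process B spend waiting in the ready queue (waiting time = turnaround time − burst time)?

0

Schedule: | B 0-12 | C 12-25 | A 25-36 |
Completion: A=36  B=12  C=25
Waiting(B) = turnaround − burst = 12 − 12 = 0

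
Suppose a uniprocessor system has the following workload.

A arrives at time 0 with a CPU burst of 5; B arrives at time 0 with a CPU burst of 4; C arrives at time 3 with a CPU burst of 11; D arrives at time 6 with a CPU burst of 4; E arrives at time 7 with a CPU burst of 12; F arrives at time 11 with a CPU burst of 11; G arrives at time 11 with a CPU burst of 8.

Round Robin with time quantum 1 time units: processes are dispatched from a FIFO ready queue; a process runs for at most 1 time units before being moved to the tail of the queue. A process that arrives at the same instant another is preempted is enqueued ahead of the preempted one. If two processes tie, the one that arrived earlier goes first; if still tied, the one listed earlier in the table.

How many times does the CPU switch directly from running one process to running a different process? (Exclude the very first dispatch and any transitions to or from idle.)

Timeline: | A 0-1 | B 1-2 | A 2-3 | B 3-4 | C 4-5 | A 5-6 | B 6-7 | C 7-8 | D 8-9 | A 9-10 | E 10-11 | B 11-12 | C 12-13 | D 13-14 | A 14-15 | F 15-16 | G 16-17 | E 17-18 | C 18-19 | D 19-20 | F 20-21 | G 21-22 | E 22-23 | C 23-24 | D 24-25 | F 25-26 | G 26-27 | E 27-28 | C 28-29 | F 29-30 | G 30-31 | E 31-32 | C 32-33 | F 33-34 | G 34-35 | E 35-36 | C 36-37 | F 37-38 | G 38-39 | E 39-40 | C 40-41 | F 41-42 | G 42-43 | E 43-44 | C 44-45 | F 45-46 | G 46-47 | E 47-48 | C 48-49 | F 49-50 | E 50-51 | F 51-52 | E 52-53 | F 53-54 | E 54-55 |
Completion: A=15  B=12  C=49  D=25  E=55  F=54  G=47
Turnaround (C−A): A=15  B=12  C=46  D=19  E=48  F=43  G=36

54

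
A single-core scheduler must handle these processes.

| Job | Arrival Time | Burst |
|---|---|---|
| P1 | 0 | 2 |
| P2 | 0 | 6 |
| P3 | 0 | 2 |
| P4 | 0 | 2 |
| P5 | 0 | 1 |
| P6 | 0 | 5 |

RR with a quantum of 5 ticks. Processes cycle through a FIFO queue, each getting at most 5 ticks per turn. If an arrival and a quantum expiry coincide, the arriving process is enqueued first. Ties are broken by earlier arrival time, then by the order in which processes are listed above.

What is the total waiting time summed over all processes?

51

Timeline: | P1 0-2 | P2 2-7 | P3 7-9 | P4 9-11 | P5 11-12 | P6 12-17 | P2 17-18 |
Completion: P1=2  P2=18  P3=9  P4=11  P5=12  P6=17
Waiting = turnaround − burst: P1=0, P2=12, P3=7, P4=9, P5=11, P6=12
Total waiting = 0 + 12 + 7 + 9 + 11 + 12 = 51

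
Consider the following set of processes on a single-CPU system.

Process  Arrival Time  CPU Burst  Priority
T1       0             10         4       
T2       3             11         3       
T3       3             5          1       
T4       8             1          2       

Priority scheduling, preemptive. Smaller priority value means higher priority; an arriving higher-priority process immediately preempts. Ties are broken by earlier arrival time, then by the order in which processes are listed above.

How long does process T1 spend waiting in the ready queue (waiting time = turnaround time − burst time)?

Schedule: | T1 0-3 | T3 3-8 | T4 8-9 | T2 9-20 | T1 20-27 |
Completion: T1=27  T2=20  T3=8  T4=9
Waiting(T1) = turnaround − burst = 27 − 10 = 17

17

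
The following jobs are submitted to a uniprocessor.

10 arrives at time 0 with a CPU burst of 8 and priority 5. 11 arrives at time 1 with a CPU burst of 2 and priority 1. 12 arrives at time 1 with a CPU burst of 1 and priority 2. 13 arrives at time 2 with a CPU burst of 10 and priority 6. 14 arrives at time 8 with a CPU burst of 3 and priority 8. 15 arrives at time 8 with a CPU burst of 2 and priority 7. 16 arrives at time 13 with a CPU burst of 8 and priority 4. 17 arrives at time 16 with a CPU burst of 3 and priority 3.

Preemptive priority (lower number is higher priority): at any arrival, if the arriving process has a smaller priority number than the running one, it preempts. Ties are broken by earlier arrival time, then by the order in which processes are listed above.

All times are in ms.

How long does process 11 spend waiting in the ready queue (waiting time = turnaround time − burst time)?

Gantt: | 10 0-1 | 11 1-3 | 12 3-4 | 10 4-11 | 13 11-13 | 16 13-16 | 17 16-19 | 16 19-24 | 13 24-32 | 15 32-34 | 14 34-37 |
Completion: 10=11  11=3  12=4  13=32  14=37  15=34  16=24  17=19
Turnaround (C−A): 10=11  11=2  12=3  13=30  14=29  15=26  16=11  17=3
Waiting(11) = turnaround − burst = 2 − 2 = 0

0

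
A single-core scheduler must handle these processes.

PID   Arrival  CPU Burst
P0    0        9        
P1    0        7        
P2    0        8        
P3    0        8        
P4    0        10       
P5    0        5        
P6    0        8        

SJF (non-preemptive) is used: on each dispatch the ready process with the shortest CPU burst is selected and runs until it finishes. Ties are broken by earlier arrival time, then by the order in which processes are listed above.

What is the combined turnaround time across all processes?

201

Gantt: | P5 0-5 | P1 5-12 | P2 12-20 | P3 20-28 | P6 28-36 | P0 36-45 | P4 45-55 |
Completion: P0=45  P1=12  P2=20  P3=28  P4=55  P5=5  P6=36
Turnaround (C−A): P0=45  P1=12  P2=20  P3=28  P4=55  P5=5  P6=36
Turnaround = completion − arrival: P0=45, P1=12, P2=20, P3=28, P4=55, P5=5, P6=36
Total turnaround = 45 + 12 + 20 + 28 + 55 + 5 + 36 = 201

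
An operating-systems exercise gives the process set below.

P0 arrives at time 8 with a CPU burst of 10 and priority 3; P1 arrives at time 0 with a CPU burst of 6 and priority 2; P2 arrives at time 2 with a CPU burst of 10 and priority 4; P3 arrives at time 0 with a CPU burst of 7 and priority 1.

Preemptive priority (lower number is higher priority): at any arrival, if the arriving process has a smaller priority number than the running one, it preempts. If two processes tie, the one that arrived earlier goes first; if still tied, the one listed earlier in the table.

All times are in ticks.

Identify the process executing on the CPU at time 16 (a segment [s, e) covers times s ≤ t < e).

P0

Schedule: | P3 0-7 | P1 7-13 | P0 13-23 | P2 23-33 |
Completion: P0=23  P1=13  P2=33  P3=7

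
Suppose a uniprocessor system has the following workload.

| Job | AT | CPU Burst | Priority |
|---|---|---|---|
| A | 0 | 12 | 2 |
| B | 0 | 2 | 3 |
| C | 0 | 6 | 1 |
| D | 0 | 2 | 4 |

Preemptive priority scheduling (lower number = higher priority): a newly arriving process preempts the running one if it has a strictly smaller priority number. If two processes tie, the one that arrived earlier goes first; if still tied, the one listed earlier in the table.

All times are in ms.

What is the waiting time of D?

20

Gantt: | C 0-6 | A 6-18 | B 18-20 | D 20-22 |
Completion: A=18  B=20  C=6  D=22
Waiting(D) = turnaround − burst = 22 − 2 = 20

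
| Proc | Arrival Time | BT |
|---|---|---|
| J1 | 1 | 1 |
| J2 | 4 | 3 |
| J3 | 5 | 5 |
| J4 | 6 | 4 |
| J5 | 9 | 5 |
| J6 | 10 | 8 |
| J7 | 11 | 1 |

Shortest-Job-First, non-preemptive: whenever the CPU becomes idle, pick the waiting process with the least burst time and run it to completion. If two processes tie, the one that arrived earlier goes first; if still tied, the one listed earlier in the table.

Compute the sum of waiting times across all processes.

Timeline: | idle 0-1 | J1 1-2 | idle 2-4 | J2 4-7 | J4 7-11 | J7 11-12 | J3 12-17 | J5 17-22 | J6 22-30 |
Completion: J1=2  J2=7  J3=17  J4=11  J5=22  J6=30  J7=12
Waiting = turnaround − burst: J1=0, J2=0, J3=7, J4=1, J5=8, J6=12, J7=0
Total waiting = 0 + 0 + 7 + 1 + 8 + 12 + 0 = 28

28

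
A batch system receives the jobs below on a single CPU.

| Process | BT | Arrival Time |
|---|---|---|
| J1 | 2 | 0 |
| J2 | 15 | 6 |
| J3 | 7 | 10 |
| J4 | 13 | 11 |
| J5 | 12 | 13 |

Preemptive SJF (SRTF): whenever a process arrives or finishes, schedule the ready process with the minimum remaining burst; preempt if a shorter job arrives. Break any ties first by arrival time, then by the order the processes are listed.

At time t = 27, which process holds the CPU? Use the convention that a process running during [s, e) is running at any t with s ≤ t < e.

Gantt: | J1 0-2 | idle 2-6 | J2 6-10 | J3 10-17 | J2 17-28 | J5 28-40 | J4 40-53 |
Completion: J1=2  J2=28  J3=17  J4=53  J5=40

J2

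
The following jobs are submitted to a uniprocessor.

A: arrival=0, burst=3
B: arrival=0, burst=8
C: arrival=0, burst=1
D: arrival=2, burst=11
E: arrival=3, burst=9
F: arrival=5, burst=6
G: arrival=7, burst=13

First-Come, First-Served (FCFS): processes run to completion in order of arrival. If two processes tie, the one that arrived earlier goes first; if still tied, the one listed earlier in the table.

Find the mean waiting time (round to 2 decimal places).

Schedule: | A 0-3 | B 3-11 | C 11-12 | D 12-23 | E 23-32 | F 32-38 | G 38-51 |
Completion: A=3  B=11  C=12  D=23  E=32  F=38  G=51
Turnaround (C−A): A=3  B=11  C=12  D=21  E=29  F=33  G=44
Waiting times: A=0, B=3, C=11, D=10, E=20, F=27, G=31
Average waiting = (0+3+11+10+20+27+31) / 7 = 102/7 = 14.57

14.57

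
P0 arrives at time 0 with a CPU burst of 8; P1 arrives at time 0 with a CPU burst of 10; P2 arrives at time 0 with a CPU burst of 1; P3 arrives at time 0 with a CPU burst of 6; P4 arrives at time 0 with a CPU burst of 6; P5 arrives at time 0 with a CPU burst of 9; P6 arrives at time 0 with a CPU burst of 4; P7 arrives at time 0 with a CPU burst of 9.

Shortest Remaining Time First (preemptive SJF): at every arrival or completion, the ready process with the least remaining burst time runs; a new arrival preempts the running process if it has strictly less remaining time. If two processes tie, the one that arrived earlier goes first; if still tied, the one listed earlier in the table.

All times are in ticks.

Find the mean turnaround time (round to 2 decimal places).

Timeline: | P2 0-1 | P6 1-5 | P3 5-11 | P4 11-17 | P0 17-25 | P5 25-34 | P7 34-43 | P1 43-53 |
Completion: P0=25  P1=53  P2=1  P3=11  P4=17  P5=34  P6=5  P7=43
Turnaround times: P0=25, P1=53, P2=1, P3=11, P4=17, P5=34, P6=5, P7=43
Average turnaround = (25+53+1+11+17+34+5+43) / 8 = 189/8 = 23.63

23.63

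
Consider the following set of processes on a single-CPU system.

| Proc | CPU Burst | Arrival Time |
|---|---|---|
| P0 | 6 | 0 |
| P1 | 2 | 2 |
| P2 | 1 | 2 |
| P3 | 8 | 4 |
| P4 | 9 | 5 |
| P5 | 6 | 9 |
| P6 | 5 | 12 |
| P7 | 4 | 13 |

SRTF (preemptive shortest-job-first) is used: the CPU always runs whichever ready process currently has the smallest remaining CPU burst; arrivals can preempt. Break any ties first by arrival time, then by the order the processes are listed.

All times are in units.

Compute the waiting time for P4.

Gantt: | P0 0-2 | P2 2-3 | P1 3-5 | P0 5-9 | P5 9-15 | P7 15-19 | P6 19-24 | P3 24-32 | P4 32-41 |
Completion: P0=9  P1=5  P2=3  P3=32  P4=41  P5=15  P6=24  P7=19
Turnaround (C−A): P0=9  P1=3  P2=1  P3=28  P4=36  P5=6  P6=12  P7=6
Waiting(P4) = turnaround − burst = 36 − 9 = 27

27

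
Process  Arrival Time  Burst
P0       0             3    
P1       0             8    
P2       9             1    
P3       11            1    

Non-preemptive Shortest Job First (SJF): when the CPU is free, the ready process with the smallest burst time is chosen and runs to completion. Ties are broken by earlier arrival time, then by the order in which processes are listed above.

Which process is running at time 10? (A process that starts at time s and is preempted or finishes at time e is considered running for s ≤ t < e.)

P1

Gantt: | P0 0-3 | P1 3-11 | P2 11-12 | P3 12-13 |
Completion: P0=3  P1=11  P2=12  P3=13
Turnaround (C−A): P0=3  P1=11  P2=3  P3=2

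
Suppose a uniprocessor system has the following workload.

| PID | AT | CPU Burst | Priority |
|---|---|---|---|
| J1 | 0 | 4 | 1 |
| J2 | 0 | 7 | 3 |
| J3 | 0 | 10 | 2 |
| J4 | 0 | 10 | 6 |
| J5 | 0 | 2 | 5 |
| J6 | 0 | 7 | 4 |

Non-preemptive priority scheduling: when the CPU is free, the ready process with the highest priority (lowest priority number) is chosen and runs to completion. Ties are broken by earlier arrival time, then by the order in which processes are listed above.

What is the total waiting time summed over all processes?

97

Schedule: | J1 0-4 | J3 4-14 | J2 14-21 | J6 21-28 | J5 28-30 | J4 30-40 |
Completion: J1=4  J2=21  J3=14  J4=40  J5=30  J6=28
Turnaround (C−A): J1=4  J2=21  J3=14  J4=40  J5=30  J6=28
Waiting = turnaround − burst: J1=0, J2=14, J3=4, J4=30, J5=28, J6=21
Total waiting = 0 + 14 + 4 + 30 + 28 + 21 = 97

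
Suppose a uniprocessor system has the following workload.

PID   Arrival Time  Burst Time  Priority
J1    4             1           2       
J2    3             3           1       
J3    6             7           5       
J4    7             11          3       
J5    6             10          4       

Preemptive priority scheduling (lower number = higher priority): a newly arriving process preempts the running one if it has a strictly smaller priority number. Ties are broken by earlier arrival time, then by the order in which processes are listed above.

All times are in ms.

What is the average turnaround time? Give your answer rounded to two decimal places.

13.60

Gantt: | idle 0-3 | J2 3-6 | J1 6-7 | J4 7-18 | J5 18-28 | J3 28-35 |
Completion: J1=7  J2=6  J3=35  J4=18  J5=28
Turnaround times: J1=3, J2=3, J3=29, J4=11, J5=22
Average turnaround = (3+3+29+11+22) / 5 = 68/5 = 13.60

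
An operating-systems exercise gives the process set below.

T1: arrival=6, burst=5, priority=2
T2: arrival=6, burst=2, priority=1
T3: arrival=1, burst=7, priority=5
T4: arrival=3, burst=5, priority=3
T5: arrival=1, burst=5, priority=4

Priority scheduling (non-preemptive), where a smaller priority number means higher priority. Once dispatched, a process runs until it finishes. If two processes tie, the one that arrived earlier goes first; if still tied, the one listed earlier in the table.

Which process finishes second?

T2

Timeline: | idle 0-1 | T5 1-6 | T2 6-8 | T1 8-13 | T4 13-18 | T3 18-25 |
Completion: T1=13  T2=8  T3=25  T4=18  T5=6
Finish order: T5 → T2 → T1 → T4 → T3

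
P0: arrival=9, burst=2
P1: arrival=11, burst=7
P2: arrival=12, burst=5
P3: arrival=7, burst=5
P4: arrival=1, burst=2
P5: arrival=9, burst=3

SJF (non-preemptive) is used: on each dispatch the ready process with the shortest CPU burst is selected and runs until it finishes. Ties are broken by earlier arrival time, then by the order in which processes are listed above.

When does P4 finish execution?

3

Timeline: | idle 0-1 | P4 1-3 | idle 3-7 | P3 7-12 | P0 12-14 | P5 14-17 | P2 17-22 | P1 22-29 |
Completion: P0=14  P1=29  P2=22  P3=12  P4=3  P5=17
Turnaround (C−A): P0=5  P1=18  P2=10  P3=5  P4=2  P5=8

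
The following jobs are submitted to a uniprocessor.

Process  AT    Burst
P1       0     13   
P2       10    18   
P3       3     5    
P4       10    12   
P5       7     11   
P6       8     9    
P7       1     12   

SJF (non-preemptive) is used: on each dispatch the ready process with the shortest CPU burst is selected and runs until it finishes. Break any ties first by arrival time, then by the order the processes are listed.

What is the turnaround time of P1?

13

Timeline: | P1 0-13 | P3 13-18 | P6 18-27 | P5 27-38 | P7 38-50 | P4 50-62 | P2 62-80 |
Completion: P1=13  P2=80  P3=18  P4=62  P5=38  P6=27  P7=50
Turnaround (C−A): P1=13  P2=70  P3=15  P4=52  P5=31  P6=19  P7=49
Turnaround(P1) = completion − arrival = 13 − 0 = 13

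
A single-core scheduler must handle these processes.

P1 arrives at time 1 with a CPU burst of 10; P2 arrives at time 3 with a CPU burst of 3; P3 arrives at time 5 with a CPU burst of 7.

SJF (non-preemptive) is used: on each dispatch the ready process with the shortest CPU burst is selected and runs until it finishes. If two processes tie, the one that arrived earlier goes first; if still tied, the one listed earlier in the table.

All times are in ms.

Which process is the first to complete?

Gantt: | idle 0-1 | P1 1-11 | P2 11-14 | P3 14-21 |
Completion: P1=11  P2=14  P3=21
Turnaround (C−A): P1=10  P2=11  P3=16
Finish order: P1 → P2 → P3

P1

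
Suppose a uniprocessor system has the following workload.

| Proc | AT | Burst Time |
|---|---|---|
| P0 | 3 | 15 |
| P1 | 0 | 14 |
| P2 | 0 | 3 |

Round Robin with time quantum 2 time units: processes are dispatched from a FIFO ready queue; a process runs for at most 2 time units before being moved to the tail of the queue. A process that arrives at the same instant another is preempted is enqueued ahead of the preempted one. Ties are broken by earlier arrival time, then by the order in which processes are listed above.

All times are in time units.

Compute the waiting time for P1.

13

Gantt: | P1 0-2 | P2 2-4 | P1 4-6 | P0 6-8 | P2 8-9 | P1 9-11 | P0 11-13 | P1 13-15 | P0 15-17 | P1 17-19 | P0 19-21 | P1 21-23 | P0 23-25 | P1 25-27 | P0 27-32 |
Completion: P0=32  P1=27  P2=9
Turnaround (C−A): P0=29  P1=27  P2=9
Waiting(P1) = turnaround − burst = 27 − 14 = 13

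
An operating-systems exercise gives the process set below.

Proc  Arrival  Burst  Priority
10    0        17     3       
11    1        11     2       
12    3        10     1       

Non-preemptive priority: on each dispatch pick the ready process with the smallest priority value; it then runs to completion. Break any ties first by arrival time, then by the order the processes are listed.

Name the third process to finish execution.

11

Schedule: | 10 0-17 | 12 17-27 | 11 27-38 |
Completion: 10=17  11=38  12=27
Turnaround (C−A): 10=17  11=37  12=24
Finish order: 10 → 12 → 11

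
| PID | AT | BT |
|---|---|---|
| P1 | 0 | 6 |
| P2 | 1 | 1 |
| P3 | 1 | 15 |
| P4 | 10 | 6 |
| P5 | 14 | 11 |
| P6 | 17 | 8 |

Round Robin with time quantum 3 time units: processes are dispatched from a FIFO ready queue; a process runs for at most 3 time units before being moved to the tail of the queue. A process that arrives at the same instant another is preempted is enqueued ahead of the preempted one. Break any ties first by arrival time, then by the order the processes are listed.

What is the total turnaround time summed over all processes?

Timeline: | P1 0-3 | P2 3-4 | P3 4-7 | P1 7-10 | P3 10-13 | P4 13-16 | P3 16-19 | P5 19-22 | P4 22-25 | P6 25-28 | P3 28-31 | P5 31-34 | P6 34-37 | P3 37-40 | P5 40-43 | P6 43-45 | P5 45-47 |
Completion: P1=10  P2=4  P3=40  P4=25  P5=47  P6=45
Turnaround = completion − arrival: P1=10, P2=3, P3=39, P4=15, P5=33, P6=28
Total turnaround = 10 + 3 + 39 + 15 + 33 + 28 = 128

128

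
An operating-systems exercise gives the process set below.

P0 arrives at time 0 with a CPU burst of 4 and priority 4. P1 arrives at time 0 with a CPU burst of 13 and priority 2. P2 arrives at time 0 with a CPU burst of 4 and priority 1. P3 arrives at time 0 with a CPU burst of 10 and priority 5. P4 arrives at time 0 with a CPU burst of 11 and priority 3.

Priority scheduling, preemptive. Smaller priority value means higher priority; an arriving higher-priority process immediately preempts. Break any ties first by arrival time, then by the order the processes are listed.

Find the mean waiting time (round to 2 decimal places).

Gantt: | P2 0-4 | P1 4-17 | P4 17-28 | P0 28-32 | P3 32-42 |
Completion: P0=32  P1=17  P2=4  P3=42  P4=28
Waiting times: P0=28, P1=4, P2=0, P3=32, P4=17
Average waiting = (28+4+0+32+17) / 5 = 81/5 = 16.20

16.20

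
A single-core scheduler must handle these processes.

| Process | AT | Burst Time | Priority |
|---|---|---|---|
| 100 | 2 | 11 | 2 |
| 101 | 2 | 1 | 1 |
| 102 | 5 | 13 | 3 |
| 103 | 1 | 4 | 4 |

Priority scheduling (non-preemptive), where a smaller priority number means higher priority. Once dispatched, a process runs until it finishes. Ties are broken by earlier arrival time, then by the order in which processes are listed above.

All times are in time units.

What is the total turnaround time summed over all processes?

Timeline: | idle 0-1 | 103 1-5 | 101 5-6 | 100 6-17 | 102 17-30 |
Completion: 100=17  101=6  102=30  103=5
Turnaround (C−A): 100=15  101=4  102=25  103=4
Turnaround = completion − arrival: 100=15, 101=4, 102=25, 103=4
Total turnaround = 15 + 4 + 25 + 4 = 48

48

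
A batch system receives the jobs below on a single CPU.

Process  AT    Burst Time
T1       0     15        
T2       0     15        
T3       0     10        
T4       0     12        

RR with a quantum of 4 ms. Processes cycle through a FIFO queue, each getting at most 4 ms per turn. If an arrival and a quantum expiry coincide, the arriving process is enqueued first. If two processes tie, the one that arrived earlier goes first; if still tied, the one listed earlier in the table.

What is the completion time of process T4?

Gantt: | T1 0-4 | T2 4-8 | T3 8-12 | T4 12-16 | T1 16-20 | T2 20-24 | T3 24-28 | T4 28-32 | T1 32-36 | T2 36-40 | T3 40-42 | T4 42-46 | T1 46-49 | T2 49-52 |
Completion: T1=49  T2=52  T3=42  T4=46
Turnaround (C−A): T1=49  T2=52  T3=42  T4=46

46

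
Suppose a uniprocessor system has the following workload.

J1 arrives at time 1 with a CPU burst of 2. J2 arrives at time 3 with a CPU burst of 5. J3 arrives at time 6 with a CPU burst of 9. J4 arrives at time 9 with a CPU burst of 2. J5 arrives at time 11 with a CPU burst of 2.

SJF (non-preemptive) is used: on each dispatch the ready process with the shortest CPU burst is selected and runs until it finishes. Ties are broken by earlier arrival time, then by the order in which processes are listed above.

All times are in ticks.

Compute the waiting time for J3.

Schedule: | idle 0-1 | J1 1-3 | J2 3-8 | J3 8-17 | J4 17-19 | J5 19-21 |
Completion: J1=3  J2=8  J3=17  J4=19  J5=21
Turnaround (C−A): J1=2  J2=5  J3=11  J4=10  J5=10
Waiting(J3) = turnaround − burst = 11 − 9 = 2

2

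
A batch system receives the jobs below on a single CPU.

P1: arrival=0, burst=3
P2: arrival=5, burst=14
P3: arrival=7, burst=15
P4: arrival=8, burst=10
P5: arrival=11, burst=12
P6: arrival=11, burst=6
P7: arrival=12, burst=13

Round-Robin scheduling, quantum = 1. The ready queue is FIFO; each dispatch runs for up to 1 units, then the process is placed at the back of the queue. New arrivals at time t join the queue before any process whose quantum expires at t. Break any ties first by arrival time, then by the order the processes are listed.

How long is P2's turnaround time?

Schedule: | P1 0-3 | idle 3-5 | P2 5-7 | P3 7-8 | P2 8-9 | P4 9-10 | P3 10-11 | P2 11-12 | P4 12-13 | P5 13-14 | P6 14-15 | P3 15-16 | P7 16-17 | P2 17-18 | P4 18-19 | P5 19-20 | P6 20-21 | P3 21-22 | P7 22-23 | P2 23-24 | P4 24-25 | P5 25-26 | P6 26-27 | P3 27-28 | P7 28-29 | P2 29-30 | P4 30-31 | P5 31-32 | P6 32-33 | P3 33-34 | P7 34-35 | P2 35-36 | P4 36-37 | P5 37-38 | P6 38-39 | P3 39-40 | P7 40-41 | P2 41-42 | P4 42-43 | P5 43-44 | P6 44-45 | P3 45-46 | P7 46-47 | P2 47-48 | P4 48-49 | P5 49-50 | P3 50-51 | P7 51-52 | P2 52-53 | P4 53-54 | P5 54-55 | P3 55-56 | P7 56-57 | P2 57-58 | P4 58-59 | P5 59-60 | P3 60-61 | P7 61-62 | P2 62-63 | P5 63-64 | P3 64-65 | P7 65-66 | P2 66-67 | P5 67-68 | P3 68-69 | P7 69-70 | P5 70-71 | P3 71-72 | P7 72-73 | P3 73-74 | P7 74-75 |
Completion: P1=3  P2=67  P3=74  P4=59  P5=71  P6=45  P7=75
Turnaround (C−A): P1=3  P2=62  P3=67  P4=51  P5=60  P6=34  P7=63
Turnaround(P2) = completion − arrival = 67 − 5 = 62

62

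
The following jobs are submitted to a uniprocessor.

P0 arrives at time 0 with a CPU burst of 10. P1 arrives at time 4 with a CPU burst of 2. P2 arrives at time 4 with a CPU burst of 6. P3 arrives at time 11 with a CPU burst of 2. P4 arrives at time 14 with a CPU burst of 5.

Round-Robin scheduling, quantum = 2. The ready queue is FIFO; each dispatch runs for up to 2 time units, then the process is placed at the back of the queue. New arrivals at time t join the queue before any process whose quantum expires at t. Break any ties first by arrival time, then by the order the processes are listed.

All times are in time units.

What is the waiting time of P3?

3

Schedule: | P0 0-4 | P1 4-6 | P2 6-8 | P0 8-10 | P2 10-12 | P0 12-14 | P3 14-16 | P2 16-18 | P4 18-20 | P0 20-22 | P4 22-25 |
Completion: P0=22  P1=6  P2=18  P3=16  P4=25
Turnaround (C−A): P0=22  P1=2  P2=14  P3=5  P4=11
Waiting(P3) = turnaround − burst = 5 − 2 = 3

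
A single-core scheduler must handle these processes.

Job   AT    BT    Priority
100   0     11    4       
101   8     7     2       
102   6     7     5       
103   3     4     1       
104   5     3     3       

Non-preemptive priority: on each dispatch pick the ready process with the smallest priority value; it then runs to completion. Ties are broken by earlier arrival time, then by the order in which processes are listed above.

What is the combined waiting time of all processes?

51

Gantt: | 100 0-11 | 103 11-15 | 101 15-22 | 104 22-25 | 102 25-32 |
Completion: 100=11  101=22  102=32  103=15  104=25
Waiting = turnaround − burst: 100=0, 101=7, 102=19, 103=8, 104=17
Total waiting = 0 + 7 + 19 + 8 + 17 = 51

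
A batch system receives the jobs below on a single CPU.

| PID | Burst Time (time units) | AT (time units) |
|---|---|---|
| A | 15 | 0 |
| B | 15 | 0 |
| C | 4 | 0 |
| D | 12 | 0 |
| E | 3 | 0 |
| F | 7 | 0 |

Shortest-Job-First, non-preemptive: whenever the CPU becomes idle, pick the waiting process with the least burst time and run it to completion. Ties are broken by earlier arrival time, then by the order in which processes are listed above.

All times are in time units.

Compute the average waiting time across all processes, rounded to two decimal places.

Schedule: | E 0-3 | C 3-7 | F 7-14 | D 14-26 | A 26-41 | B 41-56 |
Completion: A=41  B=56  C=7  D=26  E=3  F=14
Turnaround (C−A): A=41  B=56  C=7  D=26  E=3  F=14
Waiting times: A=26, B=41, C=3, D=14, E=0, F=7
Average waiting = (26+41+3+14+0+7) / 6 = 91/6 = 15.17

15.17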